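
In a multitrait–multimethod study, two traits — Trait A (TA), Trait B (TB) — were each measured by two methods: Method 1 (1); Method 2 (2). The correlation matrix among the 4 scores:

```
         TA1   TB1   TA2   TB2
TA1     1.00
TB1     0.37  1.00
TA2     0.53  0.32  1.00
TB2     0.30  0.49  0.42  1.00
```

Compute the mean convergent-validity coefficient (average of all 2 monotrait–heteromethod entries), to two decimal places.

0.51

Convergent values: 0.53, 0.49; mean = 1.02/2 = 0.51.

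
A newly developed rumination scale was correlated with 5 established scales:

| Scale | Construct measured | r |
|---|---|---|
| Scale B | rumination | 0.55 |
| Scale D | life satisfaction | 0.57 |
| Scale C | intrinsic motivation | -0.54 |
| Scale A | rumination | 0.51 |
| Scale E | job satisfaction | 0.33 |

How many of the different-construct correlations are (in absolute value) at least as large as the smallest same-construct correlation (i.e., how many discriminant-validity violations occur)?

2

Convergent (same construct = rumination): Scale B, Scale A.
Smallest convergent = 0.51. Discriminant |r|: 0.57, 0.54, 0.33; count ≥ 0.51 → 2.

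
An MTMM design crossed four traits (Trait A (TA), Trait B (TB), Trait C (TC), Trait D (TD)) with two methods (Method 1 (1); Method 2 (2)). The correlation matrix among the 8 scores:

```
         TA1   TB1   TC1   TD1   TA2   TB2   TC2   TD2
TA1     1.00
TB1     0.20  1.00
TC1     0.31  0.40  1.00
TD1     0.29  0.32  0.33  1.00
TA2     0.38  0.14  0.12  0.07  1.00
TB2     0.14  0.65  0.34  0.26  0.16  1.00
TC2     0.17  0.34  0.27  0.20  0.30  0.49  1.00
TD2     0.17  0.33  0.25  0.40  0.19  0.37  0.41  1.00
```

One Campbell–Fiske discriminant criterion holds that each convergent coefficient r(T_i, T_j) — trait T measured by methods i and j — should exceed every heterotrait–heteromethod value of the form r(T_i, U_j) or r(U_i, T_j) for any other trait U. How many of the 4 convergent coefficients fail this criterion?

Convergent coefficients and their comparison sets:
TA (methods 1·2): 0.38 vs {0.14, 0.14, 0.17, 0.12, 0.17, 0.07} → pass.
TB (methods 1·2): 0.65 vs {0.14, 0.14, 0.34, 0.34, 0.33, 0.26} → pass.
TC (methods 1·2): 0.27 vs {0.12, 0.17, 0.34, 0.34, 0.25, 0.20} → fail.
TD (methods 1·2): 0.40 vs {0.07, 0.17, 0.26, 0.33, 0.20, 0.25} → pass.
1 of 4 fail.

1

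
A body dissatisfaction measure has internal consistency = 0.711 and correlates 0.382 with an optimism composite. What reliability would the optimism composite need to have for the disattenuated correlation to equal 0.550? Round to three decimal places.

r_true = r_obs / √(r_xx · r_yy) ⇒ 0.550 = 0.382 / √(0.711 · r_yy).
√(0.711 · r_yy) = 0.382 / 0.550 = 0.6945; 0.711 · r_yy = 0.4823; r_yy = 0.4823 / 0.711 ≈ 0.678.

0.678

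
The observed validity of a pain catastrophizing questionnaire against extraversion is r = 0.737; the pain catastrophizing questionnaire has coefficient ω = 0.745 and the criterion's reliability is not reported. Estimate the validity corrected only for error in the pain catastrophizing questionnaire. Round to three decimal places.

0.854

Single correction: r_c = r_obs / √r_xx = 0.737 / √0.745 = 0.737 / 0.8631 ≈ 0.854.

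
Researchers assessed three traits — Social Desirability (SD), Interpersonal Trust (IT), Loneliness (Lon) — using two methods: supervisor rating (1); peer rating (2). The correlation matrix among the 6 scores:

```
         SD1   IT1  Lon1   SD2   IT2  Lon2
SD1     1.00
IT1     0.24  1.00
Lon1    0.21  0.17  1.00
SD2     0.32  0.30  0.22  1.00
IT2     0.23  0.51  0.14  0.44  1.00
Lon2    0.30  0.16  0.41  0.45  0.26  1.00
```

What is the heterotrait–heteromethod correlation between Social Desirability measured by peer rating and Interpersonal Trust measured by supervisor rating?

0.30

Different traits and methods: r(SD2, IT1) = 0.30.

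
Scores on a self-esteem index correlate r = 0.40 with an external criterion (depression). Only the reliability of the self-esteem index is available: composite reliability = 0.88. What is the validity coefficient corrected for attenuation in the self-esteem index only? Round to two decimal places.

Single correction: r_c = r_obs / √r_xx = 0.40 / √0.88 = 0.40 / 0.9381 ≈ 0.43.

0.43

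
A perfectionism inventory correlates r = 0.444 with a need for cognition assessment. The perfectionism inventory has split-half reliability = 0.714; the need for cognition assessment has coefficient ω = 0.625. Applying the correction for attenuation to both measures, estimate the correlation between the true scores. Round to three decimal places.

r_true = r_obs / √(r_xx · r_yy) = 0.444 / √(0.714 × 0.625) = 0.444 / √0.446250 = 0.444 / 0.6680 ≈ 0.665.

0.665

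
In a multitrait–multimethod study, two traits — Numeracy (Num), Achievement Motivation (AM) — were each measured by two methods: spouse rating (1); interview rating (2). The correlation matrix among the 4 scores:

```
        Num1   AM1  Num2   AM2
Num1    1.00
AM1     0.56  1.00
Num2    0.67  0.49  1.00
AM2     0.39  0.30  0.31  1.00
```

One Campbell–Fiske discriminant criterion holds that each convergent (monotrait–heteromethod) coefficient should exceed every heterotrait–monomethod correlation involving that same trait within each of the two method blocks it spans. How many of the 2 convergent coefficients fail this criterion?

Convergent coefficients and their comparison sets:
Num (methods 1·2): 0.67 vs {0.56, 0.31} → pass.
AM (methods 1·2): 0.30 vs {0.56, 0.31} → fail.
1 of 2 fail.

1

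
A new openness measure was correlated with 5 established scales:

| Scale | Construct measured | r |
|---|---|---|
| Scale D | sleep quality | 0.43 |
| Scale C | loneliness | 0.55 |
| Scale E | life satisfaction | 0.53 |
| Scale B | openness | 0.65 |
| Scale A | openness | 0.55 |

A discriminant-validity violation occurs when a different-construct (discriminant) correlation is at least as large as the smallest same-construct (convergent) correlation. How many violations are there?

Convergent (same construct = openness): Scale B, Scale A.
Smallest convergent = 0.55. Discriminant values: 0.43, 0.55, 0.53; count ≥ 0.55 → 1.

1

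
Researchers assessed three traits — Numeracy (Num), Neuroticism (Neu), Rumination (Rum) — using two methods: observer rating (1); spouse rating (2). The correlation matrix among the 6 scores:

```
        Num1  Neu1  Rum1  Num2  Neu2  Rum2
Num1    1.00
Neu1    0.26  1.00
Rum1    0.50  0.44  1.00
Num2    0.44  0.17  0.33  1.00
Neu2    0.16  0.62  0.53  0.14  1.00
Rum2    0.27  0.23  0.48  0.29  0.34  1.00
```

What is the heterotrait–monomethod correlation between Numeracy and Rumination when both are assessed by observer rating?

Different traits, same method: r(Num1, Rum1) = 0.50.

0.50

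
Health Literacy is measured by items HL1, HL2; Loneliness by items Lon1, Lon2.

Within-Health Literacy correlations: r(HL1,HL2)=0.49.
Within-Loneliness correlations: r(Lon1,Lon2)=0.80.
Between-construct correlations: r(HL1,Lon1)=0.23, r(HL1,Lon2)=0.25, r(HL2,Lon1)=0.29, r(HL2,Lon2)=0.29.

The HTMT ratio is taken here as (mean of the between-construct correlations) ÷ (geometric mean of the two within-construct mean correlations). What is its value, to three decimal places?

0.423

Mean heterotrait r = 1.06/4 = 0.2650.
Mean within-HL = 0.49/1 = 0.4900; mean within-Lon = 0.80/1 = 0.8000.
Geometric mean = √(0.4900 × 0.8000) = 0.6261.
HTMT = 0.2650 / 0.6261 = 0.423.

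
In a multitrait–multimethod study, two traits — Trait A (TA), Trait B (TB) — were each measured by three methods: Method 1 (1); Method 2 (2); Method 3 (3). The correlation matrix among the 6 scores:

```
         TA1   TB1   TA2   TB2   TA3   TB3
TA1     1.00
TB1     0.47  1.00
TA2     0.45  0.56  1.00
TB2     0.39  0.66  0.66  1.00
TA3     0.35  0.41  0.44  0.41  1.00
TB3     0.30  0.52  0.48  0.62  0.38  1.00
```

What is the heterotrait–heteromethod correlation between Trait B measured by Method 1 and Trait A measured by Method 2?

0.56

Different traits and methods: r(TB1, TA2) = 0.56.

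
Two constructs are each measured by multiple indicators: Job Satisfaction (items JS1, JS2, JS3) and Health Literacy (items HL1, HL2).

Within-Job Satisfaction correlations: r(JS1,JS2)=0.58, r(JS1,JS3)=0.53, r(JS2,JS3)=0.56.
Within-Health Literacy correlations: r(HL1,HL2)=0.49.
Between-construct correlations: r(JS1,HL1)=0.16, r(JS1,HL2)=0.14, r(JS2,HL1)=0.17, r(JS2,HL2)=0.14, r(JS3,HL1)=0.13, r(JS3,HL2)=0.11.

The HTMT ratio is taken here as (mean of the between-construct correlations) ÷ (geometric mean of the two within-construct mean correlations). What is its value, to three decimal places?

0.271

Mean between = 0.85/6 = 0.1417.
Mean within-JS = 1.67/3 = 0.5567; mean within-HL = 0.49/1 = 0.4900.
Geometric mean = √(0.5567 × 0.4900) = 0.5223.
HTMT = 0.1417 / 0.5223 = 0.271.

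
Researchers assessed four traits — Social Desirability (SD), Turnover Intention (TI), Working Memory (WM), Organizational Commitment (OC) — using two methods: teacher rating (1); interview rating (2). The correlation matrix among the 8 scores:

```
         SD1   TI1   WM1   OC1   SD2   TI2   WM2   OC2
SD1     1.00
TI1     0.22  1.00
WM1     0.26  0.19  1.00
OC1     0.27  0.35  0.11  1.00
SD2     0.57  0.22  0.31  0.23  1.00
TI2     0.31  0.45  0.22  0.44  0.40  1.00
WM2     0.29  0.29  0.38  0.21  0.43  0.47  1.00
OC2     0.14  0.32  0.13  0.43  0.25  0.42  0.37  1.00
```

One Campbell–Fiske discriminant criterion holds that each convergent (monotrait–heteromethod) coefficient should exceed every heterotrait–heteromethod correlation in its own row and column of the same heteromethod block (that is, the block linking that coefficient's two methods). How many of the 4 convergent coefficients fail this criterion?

1

Convergent coefficients and their comparison sets:
SD (methods 1·2): 0.57 vs {0.31, 0.22, 0.29, 0.31, 0.14, 0.23} → pass.
TI (methods 1·2): 0.45 vs {0.22, 0.31, 0.29, 0.22, 0.32, 0.44} → pass.
WM (methods 1·2): 0.38 vs {0.31, 0.29, 0.22, 0.29, 0.13, 0.21} → pass.
OC (methods 1·2): 0.43 vs {0.23, 0.14, 0.44, 0.32, 0.21, 0.13} → fail.
1 of 4 fail.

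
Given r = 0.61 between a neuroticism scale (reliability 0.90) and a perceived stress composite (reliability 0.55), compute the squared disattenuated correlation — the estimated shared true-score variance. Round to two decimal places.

Disattenuated r = 0.61 / √(0.90 × 0.55) = 0.61 / 0.7036 = 0.8670.
Shared true-score variance = 0.8670² = 0.7517 ≈ 0.75.

0.75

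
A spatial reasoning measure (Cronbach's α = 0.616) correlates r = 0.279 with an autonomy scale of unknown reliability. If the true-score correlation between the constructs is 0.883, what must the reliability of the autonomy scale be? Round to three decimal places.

r_true = r_obs / √(r_xx · r_yy) ⇒ 0.883 = 0.279 / √(0.616 · r_yy).
√(0.616 · r_yy) = 0.279 / 0.883 = 0.3160; 0.616 · r_yy = 0.0999; r_yy = 0.0999 / 0.616 ≈ 0.162.

0.162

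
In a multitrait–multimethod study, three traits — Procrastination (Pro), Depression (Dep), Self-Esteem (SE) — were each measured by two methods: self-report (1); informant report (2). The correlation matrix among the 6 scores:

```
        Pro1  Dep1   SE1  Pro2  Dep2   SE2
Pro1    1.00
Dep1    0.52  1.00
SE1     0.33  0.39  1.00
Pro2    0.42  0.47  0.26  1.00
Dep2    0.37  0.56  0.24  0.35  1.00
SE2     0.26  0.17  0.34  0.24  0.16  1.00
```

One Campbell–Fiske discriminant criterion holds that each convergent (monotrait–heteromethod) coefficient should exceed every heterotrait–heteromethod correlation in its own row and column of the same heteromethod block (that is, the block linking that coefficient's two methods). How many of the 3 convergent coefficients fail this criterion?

1

Each convergent coefficient versus the relevant comparison correlations:
Pro (methods 1·2): 0.42 vs {0.37, 0.47, 0.26, 0.26} → fail.
Dep (methods 1·2): 0.56 vs {0.47, 0.37, 0.17, 0.24} → pass.
SE (methods 1·2): 0.34 vs {0.26, 0.26, 0.24, 0.17} → pass.
1 of 3 fail.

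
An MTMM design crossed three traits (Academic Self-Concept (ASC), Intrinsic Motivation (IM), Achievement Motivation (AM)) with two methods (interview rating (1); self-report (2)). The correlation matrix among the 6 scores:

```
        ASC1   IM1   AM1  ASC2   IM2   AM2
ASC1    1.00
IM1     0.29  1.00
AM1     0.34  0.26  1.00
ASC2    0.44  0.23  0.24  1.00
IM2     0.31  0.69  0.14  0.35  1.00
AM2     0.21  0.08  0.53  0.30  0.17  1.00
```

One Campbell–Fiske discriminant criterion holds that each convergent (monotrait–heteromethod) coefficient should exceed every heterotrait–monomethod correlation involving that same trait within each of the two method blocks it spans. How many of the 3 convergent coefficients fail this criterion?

Checking each validity diagonal entry against its comparison values:
ASC (methods 1·2): 0.44 vs {0.29, 0.35, 0.34, 0.30} → pass.
IM (methods 1·2): 0.69 vs {0.29, 0.35, 0.26, 0.17} → pass.
AM (methods 1·2): 0.53 vs {0.34, 0.30, 0.26, 0.17} → pass.
0 of 3 fail.

0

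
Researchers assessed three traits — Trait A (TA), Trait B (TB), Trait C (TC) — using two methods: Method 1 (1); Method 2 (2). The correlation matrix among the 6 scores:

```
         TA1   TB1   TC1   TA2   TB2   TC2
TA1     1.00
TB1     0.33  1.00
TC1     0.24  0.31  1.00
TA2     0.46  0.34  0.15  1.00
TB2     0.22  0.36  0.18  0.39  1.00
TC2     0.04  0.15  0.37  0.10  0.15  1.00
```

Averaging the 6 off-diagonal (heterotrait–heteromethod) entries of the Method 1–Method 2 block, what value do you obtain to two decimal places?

HTHM values (method 1 × method 2): 0.22, 0.04, 0.34, 0.15, 0.15, 0.18; mean = 1.08/6 = 0.18.

0.18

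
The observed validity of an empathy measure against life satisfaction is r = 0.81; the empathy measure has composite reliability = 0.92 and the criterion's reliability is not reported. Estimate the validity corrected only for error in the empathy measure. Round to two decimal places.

Single correction: r_c = r_obs / √r_xx = 0.81 / √0.92 = 0.81 / 0.9592 ≈ 0.84.

0.84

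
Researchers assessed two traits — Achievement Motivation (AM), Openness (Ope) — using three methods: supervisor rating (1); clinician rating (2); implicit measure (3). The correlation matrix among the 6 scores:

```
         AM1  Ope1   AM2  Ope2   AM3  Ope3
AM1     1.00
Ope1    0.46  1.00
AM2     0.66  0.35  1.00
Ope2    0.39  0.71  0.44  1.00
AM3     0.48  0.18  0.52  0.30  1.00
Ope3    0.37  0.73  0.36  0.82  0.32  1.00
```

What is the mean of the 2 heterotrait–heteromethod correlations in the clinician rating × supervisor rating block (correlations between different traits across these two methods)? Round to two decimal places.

HTHM values (method 2 × method 1): 0.35, 0.39; mean = 0.74/2 = 0.37.

0.37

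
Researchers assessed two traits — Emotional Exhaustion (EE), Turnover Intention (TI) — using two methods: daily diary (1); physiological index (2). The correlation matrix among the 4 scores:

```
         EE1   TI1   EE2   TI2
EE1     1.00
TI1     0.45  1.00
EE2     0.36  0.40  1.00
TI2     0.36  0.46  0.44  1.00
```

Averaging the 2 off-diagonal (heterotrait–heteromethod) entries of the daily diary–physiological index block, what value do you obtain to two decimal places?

HTHM values (method 1 × method 2): 0.36, 0.40; mean = 0.76/2 = 0.38.

0.38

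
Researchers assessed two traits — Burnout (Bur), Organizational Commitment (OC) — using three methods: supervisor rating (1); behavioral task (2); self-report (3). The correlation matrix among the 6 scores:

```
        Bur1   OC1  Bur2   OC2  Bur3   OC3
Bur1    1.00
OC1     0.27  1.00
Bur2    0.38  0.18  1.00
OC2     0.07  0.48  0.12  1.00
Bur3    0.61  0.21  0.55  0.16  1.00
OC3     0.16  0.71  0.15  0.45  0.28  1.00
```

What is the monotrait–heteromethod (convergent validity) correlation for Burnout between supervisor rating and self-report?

Same trait (Bur), different methods: r(Bur1, Bur3) = 0.61.

0.61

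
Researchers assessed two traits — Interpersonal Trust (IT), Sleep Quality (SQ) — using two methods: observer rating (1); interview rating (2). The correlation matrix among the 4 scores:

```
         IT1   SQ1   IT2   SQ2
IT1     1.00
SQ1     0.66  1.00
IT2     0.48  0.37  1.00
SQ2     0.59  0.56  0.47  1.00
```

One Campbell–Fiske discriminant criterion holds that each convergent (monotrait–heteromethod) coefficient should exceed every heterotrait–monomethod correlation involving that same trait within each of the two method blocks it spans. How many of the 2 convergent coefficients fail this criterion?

Checking each validity diagonal entry against its comparison values:
IT (methods 1·2): 0.48 vs {0.66, 0.47} → fail.
SQ (methods 1·2): 0.56 vs {0.66, 0.47} → fail.
2 of 2 fail.

2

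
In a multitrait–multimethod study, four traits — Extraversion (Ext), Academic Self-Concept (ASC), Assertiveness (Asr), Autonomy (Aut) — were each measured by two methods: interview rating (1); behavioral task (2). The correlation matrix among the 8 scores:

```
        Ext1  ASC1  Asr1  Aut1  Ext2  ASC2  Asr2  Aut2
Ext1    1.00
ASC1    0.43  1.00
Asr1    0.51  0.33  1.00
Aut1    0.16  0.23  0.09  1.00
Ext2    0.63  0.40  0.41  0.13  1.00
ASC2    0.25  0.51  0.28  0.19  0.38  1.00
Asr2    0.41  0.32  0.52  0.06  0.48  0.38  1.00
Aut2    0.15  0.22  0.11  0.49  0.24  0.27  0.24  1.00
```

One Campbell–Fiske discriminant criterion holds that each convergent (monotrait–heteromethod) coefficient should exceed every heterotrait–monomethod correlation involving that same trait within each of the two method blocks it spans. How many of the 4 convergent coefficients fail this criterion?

0

Checking each validity diagonal entry against its comparison values:
Ext (methods 1·2): 0.63 vs {0.43, 0.38, 0.51, 0.48, 0.16, 0.24} → pass.
ASC (methods 1·2): 0.51 vs {0.43, 0.38, 0.33, 0.38, 0.23, 0.27} → pass.
Asr (methods 1·2): 0.52 vs {0.51, 0.48, 0.33, 0.38, 0.09, 0.24} → pass.
Aut (methods 1·2): 0.49 vs {0.16, 0.24, 0.23, 0.27, 0.09, 0.24} → pass.
0 of 4 fail.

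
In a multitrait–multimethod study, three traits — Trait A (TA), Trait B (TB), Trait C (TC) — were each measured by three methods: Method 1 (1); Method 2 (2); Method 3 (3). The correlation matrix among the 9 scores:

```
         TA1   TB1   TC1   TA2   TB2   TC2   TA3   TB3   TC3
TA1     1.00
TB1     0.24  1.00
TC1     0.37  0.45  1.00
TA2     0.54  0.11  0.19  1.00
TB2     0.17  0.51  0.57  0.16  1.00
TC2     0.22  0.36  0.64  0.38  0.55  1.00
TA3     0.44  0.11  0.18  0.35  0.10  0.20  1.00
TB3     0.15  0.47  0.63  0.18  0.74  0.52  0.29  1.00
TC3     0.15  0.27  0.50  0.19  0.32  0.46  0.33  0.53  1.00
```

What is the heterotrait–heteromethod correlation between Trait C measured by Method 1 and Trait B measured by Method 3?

0.63

Different traits and methods: r(TC1, TB3) = 0.63.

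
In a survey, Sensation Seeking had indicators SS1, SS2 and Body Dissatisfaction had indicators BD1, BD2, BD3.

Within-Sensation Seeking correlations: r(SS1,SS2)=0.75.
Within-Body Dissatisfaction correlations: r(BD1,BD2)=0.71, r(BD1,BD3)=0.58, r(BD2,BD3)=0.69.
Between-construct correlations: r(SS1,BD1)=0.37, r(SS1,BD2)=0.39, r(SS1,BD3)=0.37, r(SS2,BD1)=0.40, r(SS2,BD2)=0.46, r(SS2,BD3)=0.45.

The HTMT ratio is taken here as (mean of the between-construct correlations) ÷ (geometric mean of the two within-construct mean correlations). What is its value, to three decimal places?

0.578

Mean between = 2.44/6 = 0.4067.
Mean within-SS = 0.75/1 = 0.7500; mean within-BD = 1.98/3 = 0.6600.
Geometric mean = √(0.7500 × 0.6600) = 0.7036.
HTMT = 0.4067 / 0.7036 = 0.578.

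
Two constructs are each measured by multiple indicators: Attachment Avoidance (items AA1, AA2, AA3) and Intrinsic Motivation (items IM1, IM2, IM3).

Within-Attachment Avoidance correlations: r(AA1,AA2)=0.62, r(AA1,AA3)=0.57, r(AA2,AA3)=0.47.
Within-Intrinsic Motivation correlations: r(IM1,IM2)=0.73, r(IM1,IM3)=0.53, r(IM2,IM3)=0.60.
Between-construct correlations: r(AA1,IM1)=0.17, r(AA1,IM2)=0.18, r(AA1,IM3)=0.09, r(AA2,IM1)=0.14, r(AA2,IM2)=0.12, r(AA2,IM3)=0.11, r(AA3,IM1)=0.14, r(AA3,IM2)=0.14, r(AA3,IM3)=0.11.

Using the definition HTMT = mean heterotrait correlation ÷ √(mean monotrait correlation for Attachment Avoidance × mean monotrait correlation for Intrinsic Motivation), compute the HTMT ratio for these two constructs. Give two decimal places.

Mean between = 1.20/9 = 0.1333.
Mean within-AA = 1.66/3 = 0.5533; mean within-IM = 1.86/3 = 0.6200.
Geometric mean = √(0.5533 × 0.6200) = 0.5857.
HTMT = 0.1333 / 0.5857 = 0.23.

0.23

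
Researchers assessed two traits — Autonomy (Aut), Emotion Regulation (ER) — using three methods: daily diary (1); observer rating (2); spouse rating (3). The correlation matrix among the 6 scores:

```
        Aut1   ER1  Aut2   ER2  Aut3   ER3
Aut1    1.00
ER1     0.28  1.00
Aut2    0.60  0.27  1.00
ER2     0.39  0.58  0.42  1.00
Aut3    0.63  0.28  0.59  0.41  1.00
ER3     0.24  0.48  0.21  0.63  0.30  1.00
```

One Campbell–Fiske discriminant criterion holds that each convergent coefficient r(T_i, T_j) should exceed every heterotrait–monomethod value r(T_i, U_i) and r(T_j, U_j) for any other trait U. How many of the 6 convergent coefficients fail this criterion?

0

Checking each validity diagonal entry against its comparison values:
Aut (methods 1·2): 0.60 vs {0.28, 0.42} → pass.
Aut (methods 1·3): 0.63 vs {0.28, 0.30} → pass.
Aut (methods 2·3): 0.59 vs {0.42, 0.30} → pass.
ER (methods 1·2): 0.58 vs {0.28, 0.42} → pass.
ER (methods 1·3): 0.48 vs {0.28, 0.30} → pass.
ER (methods 2·3): 0.63 vs {0.42, 0.30} → pass.
0 of 6 fail.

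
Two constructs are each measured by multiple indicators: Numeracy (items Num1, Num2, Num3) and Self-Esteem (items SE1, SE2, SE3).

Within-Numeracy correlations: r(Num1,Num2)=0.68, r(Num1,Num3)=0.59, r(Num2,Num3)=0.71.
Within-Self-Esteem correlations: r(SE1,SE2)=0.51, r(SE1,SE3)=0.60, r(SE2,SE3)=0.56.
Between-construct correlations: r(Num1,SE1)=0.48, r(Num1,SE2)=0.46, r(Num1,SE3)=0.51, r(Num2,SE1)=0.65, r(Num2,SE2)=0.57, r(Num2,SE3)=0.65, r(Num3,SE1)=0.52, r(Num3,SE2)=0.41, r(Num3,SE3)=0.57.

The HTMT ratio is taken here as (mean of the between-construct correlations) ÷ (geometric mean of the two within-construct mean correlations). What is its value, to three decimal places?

Between-construct mean = 4.82/9 = 0.5356.
Mean within-Num = 1.98/3 = 0.6600; mean within-SE = 1.67/3 = 0.5567.
Geometric mean = √(0.6600 × 0.5567) = 0.6062.
HTMT = 0.5356 / 0.6062 = 0.884.

0.884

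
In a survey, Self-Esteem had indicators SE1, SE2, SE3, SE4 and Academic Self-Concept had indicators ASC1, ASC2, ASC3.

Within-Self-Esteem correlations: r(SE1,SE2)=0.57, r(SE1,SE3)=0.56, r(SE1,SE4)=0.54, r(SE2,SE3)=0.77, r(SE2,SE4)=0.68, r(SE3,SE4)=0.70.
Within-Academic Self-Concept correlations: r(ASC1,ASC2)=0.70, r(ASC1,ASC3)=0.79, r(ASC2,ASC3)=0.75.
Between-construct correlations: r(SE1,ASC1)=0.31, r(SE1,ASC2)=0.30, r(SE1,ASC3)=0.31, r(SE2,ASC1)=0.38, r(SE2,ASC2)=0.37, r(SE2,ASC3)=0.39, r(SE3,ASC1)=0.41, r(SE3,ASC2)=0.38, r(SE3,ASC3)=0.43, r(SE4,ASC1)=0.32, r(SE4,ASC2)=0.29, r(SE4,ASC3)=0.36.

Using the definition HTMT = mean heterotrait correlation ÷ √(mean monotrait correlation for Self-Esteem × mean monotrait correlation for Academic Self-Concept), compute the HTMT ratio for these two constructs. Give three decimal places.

Between-construct mean = 4.25/12 = 0.3542.
Mean within-SE = 3.82/6 = 0.6367; mean within-ASC = 2.24/3 = 0.7467.
Geometric mean = √(0.6367 × 0.7467) = 0.6895.
HTMT = 0.3542 / 0.6895 = 0.514.

0.514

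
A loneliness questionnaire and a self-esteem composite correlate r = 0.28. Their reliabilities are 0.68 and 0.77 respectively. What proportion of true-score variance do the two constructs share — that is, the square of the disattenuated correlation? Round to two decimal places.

Disattenuated r = 0.28 / √(0.68 × 0.77) = 0.28 / 0.7236 = 0.3870.
Shared true-score variance = 0.3870² = 0.1498 ≈ 0.15.

0.15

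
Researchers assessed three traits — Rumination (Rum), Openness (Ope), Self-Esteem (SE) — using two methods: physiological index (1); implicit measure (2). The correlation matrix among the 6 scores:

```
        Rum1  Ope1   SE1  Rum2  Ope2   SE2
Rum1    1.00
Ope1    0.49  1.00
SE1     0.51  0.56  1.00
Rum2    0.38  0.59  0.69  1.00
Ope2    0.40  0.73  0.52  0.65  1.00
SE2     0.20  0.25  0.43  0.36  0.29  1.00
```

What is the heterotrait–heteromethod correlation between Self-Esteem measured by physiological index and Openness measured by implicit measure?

0.52

Different traits and methods: r(SE1, Ope2) = 0.52.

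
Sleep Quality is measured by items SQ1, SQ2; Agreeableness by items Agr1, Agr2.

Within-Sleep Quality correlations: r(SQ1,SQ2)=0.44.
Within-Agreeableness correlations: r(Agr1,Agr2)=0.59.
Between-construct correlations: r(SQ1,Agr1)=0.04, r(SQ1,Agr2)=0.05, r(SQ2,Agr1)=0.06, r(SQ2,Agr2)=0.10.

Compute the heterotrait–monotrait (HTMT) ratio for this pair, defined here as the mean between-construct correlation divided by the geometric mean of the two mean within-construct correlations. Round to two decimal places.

Between-construct mean = 0.25/4 = 0.0625.
Mean within-SQ = 0.44/1 = 0.4400; mean within-Agr = 0.59/1 = 0.5900.
Geometric mean = √(0.4400 × 0.5900) = 0.5095.
HTMT = 0.0625 / 0.5095 = 0.12.

0.12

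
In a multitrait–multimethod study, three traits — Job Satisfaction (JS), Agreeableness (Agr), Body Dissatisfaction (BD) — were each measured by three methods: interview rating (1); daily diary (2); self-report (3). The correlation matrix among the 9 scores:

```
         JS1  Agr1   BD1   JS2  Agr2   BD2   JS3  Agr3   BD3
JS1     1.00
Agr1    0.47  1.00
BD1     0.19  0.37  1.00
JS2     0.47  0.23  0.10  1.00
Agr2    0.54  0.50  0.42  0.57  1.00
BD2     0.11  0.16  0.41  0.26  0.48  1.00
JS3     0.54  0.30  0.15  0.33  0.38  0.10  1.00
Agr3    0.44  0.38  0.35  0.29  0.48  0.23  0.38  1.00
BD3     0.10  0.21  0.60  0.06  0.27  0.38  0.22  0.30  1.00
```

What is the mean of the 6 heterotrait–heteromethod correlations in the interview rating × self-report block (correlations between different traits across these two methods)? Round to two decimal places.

0.26

HTHM values (method 1 × method 3): 0.44, 0.10, 0.30, 0.21, 0.15, 0.35; mean = 1.55/6 = 0.26.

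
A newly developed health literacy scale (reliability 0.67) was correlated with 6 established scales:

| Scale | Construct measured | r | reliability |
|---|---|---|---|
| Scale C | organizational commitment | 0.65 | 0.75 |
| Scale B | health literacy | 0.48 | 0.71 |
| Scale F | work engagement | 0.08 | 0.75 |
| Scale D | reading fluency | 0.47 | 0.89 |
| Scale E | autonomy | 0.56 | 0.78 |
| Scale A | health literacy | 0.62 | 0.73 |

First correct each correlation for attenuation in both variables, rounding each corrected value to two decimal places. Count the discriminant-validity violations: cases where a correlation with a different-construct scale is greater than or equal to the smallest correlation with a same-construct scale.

Disattenuated r (r / √(r_scale · r_new)):
  Scale C (disc): 0.65 / √(0.75·0.67) = 0.92
  Scale B (conv): 0.48 / √(0.71·0.67) = 0.70
  Scale F (disc): 0.08 / √(0.75·0.67) = 0.11
  Scale D (disc): 0.47 / √(0.89·0.67) = 0.61
  Scale E (disc): 0.56 / √(0.78·0.67) = 0.77
  Scale A (conv): 0.62 / √(0.73·0.67) = 0.89
Smallest convergent = 0.70. Discriminant values: 0.92, 0.11, 0.61, 0.77; count ≥ 0.70 → 2.

2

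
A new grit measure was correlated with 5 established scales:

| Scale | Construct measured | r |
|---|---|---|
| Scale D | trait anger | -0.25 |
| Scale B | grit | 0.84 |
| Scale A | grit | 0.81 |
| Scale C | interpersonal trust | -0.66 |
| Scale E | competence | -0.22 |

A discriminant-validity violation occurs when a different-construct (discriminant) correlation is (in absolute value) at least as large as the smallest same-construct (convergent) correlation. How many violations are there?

Convergent (same construct = grit): Scale B, Scale A.
Smallest convergent = 0.81. Discriminant |r|: 0.25, 0.66, 0.22; count ≥ 0.81 → 0.

0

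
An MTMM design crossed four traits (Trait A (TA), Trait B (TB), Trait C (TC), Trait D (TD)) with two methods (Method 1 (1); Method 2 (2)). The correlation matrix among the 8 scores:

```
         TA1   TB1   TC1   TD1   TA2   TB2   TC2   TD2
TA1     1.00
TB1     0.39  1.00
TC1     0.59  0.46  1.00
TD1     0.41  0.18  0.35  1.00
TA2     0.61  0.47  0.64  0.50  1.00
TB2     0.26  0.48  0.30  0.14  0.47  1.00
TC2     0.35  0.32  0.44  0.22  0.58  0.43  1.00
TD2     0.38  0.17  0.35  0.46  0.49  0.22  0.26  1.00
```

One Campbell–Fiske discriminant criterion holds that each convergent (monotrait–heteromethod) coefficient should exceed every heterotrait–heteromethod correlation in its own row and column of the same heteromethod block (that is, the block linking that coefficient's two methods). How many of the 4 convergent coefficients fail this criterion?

Checking each validity diagonal entry against its comparison values:
TA (methods 1·2): 0.61 vs {0.26, 0.47, 0.35, 0.64, 0.38, 0.50} → fail.
TB (methods 1·2): 0.48 vs {0.47, 0.26, 0.32, 0.30, 0.17, 0.14} → pass.
TC (methods 1·2): 0.44 vs {0.64, 0.35, 0.30, 0.32, 0.35, 0.22} → fail.
TD (methods 1·2): 0.46 vs {0.50, 0.38, 0.14, 0.17, 0.22, 0.35} → fail.
3 of 4 fail.

3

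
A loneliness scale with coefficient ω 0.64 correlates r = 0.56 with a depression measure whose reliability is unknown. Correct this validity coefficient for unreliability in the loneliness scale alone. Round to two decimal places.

Single correction: r_c = r_obs / √r_xx = 0.56 / √0.64 = 0.56 / 0.8000 ≈ 0.70.

0.70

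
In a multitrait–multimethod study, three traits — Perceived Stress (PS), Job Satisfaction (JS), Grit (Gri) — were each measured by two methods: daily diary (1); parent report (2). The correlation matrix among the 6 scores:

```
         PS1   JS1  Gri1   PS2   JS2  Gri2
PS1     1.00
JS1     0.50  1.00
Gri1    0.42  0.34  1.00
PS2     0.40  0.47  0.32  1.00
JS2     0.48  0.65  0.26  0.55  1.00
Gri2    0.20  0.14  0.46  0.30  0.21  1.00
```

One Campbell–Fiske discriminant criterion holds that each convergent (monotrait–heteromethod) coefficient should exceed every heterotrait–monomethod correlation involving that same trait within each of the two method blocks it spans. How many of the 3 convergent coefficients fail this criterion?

Checking each validity diagonal entry against its comparison values:
PS (methods 1·2): 0.40 vs {0.50, 0.55, 0.42, 0.30} → fail.
JS (methods 1·2): 0.65 vs {0.50, 0.55, 0.34, 0.21} → pass.
Gri (methods 1·2): 0.46 vs {0.42, 0.30, 0.34, 0.21} → pass.
1 of 3 fail.

1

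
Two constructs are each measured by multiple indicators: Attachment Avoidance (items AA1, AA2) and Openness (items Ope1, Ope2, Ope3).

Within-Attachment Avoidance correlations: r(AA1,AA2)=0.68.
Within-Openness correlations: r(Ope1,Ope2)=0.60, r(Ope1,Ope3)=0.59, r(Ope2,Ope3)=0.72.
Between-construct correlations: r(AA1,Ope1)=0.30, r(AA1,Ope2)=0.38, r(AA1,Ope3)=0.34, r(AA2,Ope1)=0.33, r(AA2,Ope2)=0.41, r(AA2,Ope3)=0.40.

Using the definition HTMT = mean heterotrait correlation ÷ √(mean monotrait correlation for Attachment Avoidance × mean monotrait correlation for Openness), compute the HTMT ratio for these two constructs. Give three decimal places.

Mean between = 2.16/6 = 0.3600.
Mean within-AA = 0.68/1 = 0.6800; mean within-Ope = 1.91/3 = 0.6367.
Geometric mean = √(0.6800 × 0.6367) = 0.6580.
HTMT = 0.3600 / 0.6580 = 0.547.

0.547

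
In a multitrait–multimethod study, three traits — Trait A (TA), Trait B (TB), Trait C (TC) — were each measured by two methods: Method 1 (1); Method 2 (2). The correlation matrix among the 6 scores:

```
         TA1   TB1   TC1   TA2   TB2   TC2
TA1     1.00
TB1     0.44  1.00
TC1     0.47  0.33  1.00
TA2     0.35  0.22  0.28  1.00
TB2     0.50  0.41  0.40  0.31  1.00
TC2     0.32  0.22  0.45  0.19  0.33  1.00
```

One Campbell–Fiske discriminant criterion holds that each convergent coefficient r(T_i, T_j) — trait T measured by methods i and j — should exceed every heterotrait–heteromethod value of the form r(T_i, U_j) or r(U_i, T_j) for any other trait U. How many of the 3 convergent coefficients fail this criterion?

Each convergent coefficient versus the relevant comparison correlations:
TA (methods 1·2): 0.35 vs {0.50, 0.22, 0.32, 0.28} → fail.
TB (methods 1·2): 0.41 vs {0.22, 0.50, 0.22, 0.40} → fail.
TC (methods 1·2): 0.45 vs {0.28, 0.32, 0.40, 0.22} → pass.
2 of 3 fail.

2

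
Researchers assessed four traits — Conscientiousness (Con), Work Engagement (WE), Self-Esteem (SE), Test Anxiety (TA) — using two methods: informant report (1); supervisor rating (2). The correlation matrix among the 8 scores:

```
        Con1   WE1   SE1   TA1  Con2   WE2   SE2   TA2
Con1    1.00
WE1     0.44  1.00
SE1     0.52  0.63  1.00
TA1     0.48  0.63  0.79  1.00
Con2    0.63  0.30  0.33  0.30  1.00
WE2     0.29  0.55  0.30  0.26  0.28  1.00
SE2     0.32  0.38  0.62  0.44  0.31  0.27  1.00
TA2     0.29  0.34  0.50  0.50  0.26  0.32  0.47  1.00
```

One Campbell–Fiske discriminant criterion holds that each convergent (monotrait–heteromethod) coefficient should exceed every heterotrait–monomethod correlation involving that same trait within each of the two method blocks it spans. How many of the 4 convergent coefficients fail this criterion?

3

Checking each validity diagonal entry against its comparison values:
Con (methods 1·2): 0.63 vs {0.44, 0.28, 0.52, 0.31, 0.48, 0.26} → pass.
WE (methods 1·2): 0.55 vs {0.44, 0.28, 0.63, 0.27, 0.63, 0.32} → fail.
SE (methods 1·2): 0.62 vs {0.52, 0.31, 0.63, 0.27, 0.79, 0.47} → fail.
TA (methods 1·2): 0.50 vs {0.48, 0.26, 0.63, 0.32, 0.79, 0.47} → fail.
3 of 4 fail.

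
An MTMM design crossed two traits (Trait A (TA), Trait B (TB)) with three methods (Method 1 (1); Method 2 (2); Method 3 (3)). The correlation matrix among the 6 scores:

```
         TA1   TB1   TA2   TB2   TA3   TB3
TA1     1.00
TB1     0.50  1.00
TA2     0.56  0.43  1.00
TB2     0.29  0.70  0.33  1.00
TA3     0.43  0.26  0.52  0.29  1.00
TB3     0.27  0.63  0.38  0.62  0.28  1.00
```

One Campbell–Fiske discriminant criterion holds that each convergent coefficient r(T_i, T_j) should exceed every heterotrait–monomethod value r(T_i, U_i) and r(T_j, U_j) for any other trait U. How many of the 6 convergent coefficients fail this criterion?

1

Checking each validity diagonal entry against its comparison values:
TA (methods 1·2): 0.56 vs {0.50, 0.33} → pass.
TA (methods 1·3): 0.43 vs {0.50, 0.28} → fail.
TA (methods 2·3): 0.52 vs {0.33, 0.28} → pass.
TB (methods 1·2): 0.70 vs {0.50, 0.33} → pass.
TB (methods 1·3): 0.63 vs {0.50, 0.28} → pass.
TB (methods 2·3): 0.62 vs {0.33, 0.28} → pass.
1 of 6 fail.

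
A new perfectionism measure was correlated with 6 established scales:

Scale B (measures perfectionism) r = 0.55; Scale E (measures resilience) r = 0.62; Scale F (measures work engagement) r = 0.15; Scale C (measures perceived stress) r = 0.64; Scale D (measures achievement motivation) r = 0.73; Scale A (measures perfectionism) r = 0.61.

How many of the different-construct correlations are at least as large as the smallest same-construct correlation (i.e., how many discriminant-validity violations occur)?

3

Convergent (same construct = perfectionism): Scale B, Scale A.
Smallest convergent = 0.55. Discriminant values: 0.62, 0.15, 0.64, 0.73; count ≥ 0.55 → 3.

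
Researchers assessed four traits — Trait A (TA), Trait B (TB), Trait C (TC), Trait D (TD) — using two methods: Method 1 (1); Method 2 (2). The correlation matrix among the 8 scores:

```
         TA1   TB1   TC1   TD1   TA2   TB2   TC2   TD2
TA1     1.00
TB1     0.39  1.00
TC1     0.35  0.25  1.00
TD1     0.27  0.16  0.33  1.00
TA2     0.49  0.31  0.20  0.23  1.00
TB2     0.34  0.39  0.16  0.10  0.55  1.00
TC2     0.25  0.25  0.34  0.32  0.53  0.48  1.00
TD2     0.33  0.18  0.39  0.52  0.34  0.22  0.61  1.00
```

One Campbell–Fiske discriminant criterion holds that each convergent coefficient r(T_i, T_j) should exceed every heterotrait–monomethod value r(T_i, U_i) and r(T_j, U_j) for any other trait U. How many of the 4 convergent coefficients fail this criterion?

4

Convergent coefficients and their comparison sets:
TA (methods 1·2): 0.49 vs {0.39, 0.55, 0.35, 0.53, 0.27, 0.34} → fail.
TB (methods 1·2): 0.39 vs {0.39, 0.55, 0.25, 0.48, 0.16, 0.22} → fail.
TC (methods 1·2): 0.34 vs {0.35, 0.53, 0.25, 0.48, 0.33, 0.61} → fail.
TD (methods 1·2): 0.52 vs {0.27, 0.34, 0.16, 0.22, 0.33, 0.61} → fail.
4 of 4 fail.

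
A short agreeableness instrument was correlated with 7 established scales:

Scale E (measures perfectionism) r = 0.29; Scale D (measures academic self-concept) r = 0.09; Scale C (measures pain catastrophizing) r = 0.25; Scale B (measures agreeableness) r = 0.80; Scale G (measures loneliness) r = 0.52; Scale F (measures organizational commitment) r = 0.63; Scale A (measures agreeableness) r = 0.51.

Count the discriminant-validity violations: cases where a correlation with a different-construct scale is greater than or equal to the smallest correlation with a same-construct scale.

2

Convergent (same construct = agreeableness): Scale B, Scale A.
Smallest convergent = 0.51. Discriminant values: 0.29, 0.09, 0.25, 0.52, 0.63; count ≥ 0.51 → 2.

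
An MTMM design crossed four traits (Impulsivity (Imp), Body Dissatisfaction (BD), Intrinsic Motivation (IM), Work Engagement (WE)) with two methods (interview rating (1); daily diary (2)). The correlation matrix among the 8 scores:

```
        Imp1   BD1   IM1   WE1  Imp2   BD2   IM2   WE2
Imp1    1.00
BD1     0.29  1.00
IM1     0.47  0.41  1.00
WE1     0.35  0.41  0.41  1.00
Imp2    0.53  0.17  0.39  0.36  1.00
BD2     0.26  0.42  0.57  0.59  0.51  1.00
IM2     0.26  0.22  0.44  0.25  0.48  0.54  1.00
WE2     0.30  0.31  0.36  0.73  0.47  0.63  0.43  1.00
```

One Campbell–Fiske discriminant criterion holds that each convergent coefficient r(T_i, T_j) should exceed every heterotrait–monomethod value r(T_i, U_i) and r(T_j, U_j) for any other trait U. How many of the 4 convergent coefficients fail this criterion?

2

Convergent coefficients and their comparison sets:
Imp (methods 1·2): 0.53 vs {0.29, 0.51, 0.47, 0.48, 0.35, 0.47} → pass.
BD (methods 1·2): 0.42 vs {0.29, 0.51, 0.41, 0.54, 0.41, 0.63} → fail.
IM (methods 1·2): 0.44 vs {0.47, 0.48, 0.41, 0.54, 0.41, 0.43} → fail.
WE (methods 1·2): 0.73 vs {0.35, 0.47, 0.41, 0.63, 0.41, 0.43} → pass.
2 of 4 fail.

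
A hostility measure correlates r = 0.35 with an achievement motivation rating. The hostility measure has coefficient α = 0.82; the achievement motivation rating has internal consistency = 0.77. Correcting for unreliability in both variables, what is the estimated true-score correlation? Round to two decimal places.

r_true = r_obs / √(r_xx · r_yy) = 0.35 / √(0.82 × 0.77) = 0.35 / √0.6314 = 0.35 / 0.7946 ≈ 0.44.

0.44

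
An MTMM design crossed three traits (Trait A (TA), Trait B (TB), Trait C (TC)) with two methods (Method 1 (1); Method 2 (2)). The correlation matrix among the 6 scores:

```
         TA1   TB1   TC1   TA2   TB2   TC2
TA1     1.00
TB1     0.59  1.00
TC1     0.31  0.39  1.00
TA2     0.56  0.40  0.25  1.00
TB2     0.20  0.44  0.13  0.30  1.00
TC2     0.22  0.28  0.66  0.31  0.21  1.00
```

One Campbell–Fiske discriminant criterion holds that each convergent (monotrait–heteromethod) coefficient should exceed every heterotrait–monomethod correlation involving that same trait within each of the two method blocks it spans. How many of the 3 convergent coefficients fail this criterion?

2

Convergent coefficients and their comparison sets:
TA (methods 1·2): 0.56 vs {0.59, 0.30, 0.31, 0.31} → fail.
TB (methods 1·2): 0.44 vs {0.59, 0.30, 0.39, 0.21} → fail.
TC (methods 1·2): 0.66 vs {0.31, 0.31, 0.39, 0.21} → pass.
2 of 3 fail.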